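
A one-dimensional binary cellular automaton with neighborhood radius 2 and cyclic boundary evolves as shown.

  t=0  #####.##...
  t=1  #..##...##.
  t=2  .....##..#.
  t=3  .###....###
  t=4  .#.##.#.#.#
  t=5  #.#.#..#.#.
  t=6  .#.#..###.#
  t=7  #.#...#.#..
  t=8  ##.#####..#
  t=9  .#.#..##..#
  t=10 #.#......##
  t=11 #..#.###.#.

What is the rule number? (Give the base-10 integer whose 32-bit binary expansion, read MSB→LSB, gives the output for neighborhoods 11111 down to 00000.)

1904618935

  #####|.  b31=0 t=0,i=2
  ####.|#  b30=1 t=0,i=3
  ###.#|#  b29=1 t=0,i=4
  ###..|#  b28=1 t=3,i=3
  ##.##|.  b27=0 t=0,i=5
  ##.#.|.  b26=0 t=1,i=10
  ##..#|.  b25=0 t=2,i=7
  ##...|#  b24=1 t=0,i=8
  #.###|#  b23=1 t=3,i=1
  #.##.|.  b22=0 t=0,i=6
  #.#.#|.  b21=0 t=4,i=1
  #.#..|.  b20=0 t=1,i=0
  #..##|.  b19=0 t=1,i=2
  #..#.|#  b18=1 t=2,i=8
  #...#|#  b17=1 t=0,i=9
  #....|.  b16=0 t=2,i=0
  .####|.  b15=0 t=0,i=1
  .###.|.  b14=0 t=3,i=2
  .##.#|#  b13=1 t=1,i=9
  .##..|.  b12=0 t=0,i=7
  .#.##|#  b11=1 t=4,i=2
  .#.#.|#  b10=1 t=4,i=0
  .#..#|.  b9=0 t=1,i=1
  .#...|#  b8=1 t=2,i=10
  ..###|#  b7=1 t=0,i=0
  ..##.|.  b6=0 t=1,i=3
  ..#.#|#  b5=1 t=5,i=7
  ..#..|#  b4=1 t=2,i=9
  ...##|.  b3=0 t=0,i=10
  ...#.|#  b2=1 t=7,i=5
  ....#|#  b1=1 t=2,i=3
  .....|#  b0=1 t=2,i=1
  bits 01110001100001100010110110110111 = 1904618935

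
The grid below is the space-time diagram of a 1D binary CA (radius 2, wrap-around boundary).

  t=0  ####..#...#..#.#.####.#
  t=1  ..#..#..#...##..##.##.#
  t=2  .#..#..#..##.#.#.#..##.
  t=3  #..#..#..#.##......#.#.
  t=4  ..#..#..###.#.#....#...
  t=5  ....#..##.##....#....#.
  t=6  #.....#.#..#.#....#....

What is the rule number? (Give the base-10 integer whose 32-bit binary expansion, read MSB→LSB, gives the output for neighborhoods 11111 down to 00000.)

  nb #####: next=.  (t=0,i=1, bit31=0)
  nb ####.: next=#  (t=0,i=2, bit30=1)
  nb ###.#: next=#  (t=0,i=20, bit29=1)
  nb ###..: next=.  (t=0,i=3, bit28=0)
  nb ##.##: next=.  (t=0,i=21, bit27=0)
  nb ##.#.: next=#  (t=1,i=21, bit26=1)
  nb ##..#: next=.  (t=0,i=4, bit25=0)
  nb ##...: next=.  (t=3,i=13, bit24=0)
  nb #.###: next=#  (t=0,i=17, bit23=1)
  nb #.##.: next=.  (t=1,i=19, bit22=0)
  nb #.#.#: next=.  (t=0,i=15, bit21=0)
  nb #.#..: next=.  (t=1,i=22, bit20=0)
  nb #..##: next=#  (t=1,i=15, bit19=1)
  nb #..#.: next=#  (t=0,i=5, bit18=1)
  nb #...#: next=#  (t=0,i=8, bit17=1)
  nb #....: next=#  (t=3,i=14, bit16=1)
  nb .####: next=.  (t=0,i=0, bit15=0)
  nb .###.: next=.  (t=4,i=9, bit14=0)
  nb .##.#: next=#  (t=1,i=17, bit13=1)
  nb .##..: next=#  (t=1,i=13, bit12=1)
  nb .#.##: next=#  (t=0,i=16, bit11=1)
  nb .#.#.: next=.  (t=0,i=14, bit10=0)
  nb .#..#: next=.  (t=0,i=11, bit9=0)
  nb .#...: next=.  (t=0,i=7, bit8=0)
  nb ..###: next=#  (t=4,i=8, bit7=1)
  nb ..##.: next=.  (t=1,i=12, bit6=0)
  nb ..#.#: next=#  (t=0,i=13, bit5=1)
  nb ..#..: next=.  (t=0,i=6, bit4=0)
  nb ...##: next=#  (t=1,i=11, bit3=1)
  nb ...#.: next=.  (t=0,i=9, bit2=0)
  nb ....#: next=.  (t=3,i=17, bit1=0)
  nb .....: next=.  (t=3,i=15, bit0=0)
  bits 01100100100011110011100010101000 = 1687107752

1687107752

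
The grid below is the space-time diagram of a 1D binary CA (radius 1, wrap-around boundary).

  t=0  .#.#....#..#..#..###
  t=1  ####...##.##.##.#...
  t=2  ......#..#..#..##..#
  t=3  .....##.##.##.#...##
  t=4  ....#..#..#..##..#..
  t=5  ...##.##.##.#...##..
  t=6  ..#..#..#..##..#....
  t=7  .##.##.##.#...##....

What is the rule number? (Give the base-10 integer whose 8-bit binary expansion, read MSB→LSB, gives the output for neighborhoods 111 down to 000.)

  [7] ### => .  t=0,i=18
  [6] ##. => .  t=0,i=19
  [5] #.# => #  t=0,i=0
  [4] #.. => .  t=0,i=4
  [3] .## => .  t=0,i=17
  [2] .#. => #  t=0,i=1
  [1] ..# => #  t=0,i=7
  [0] ... => .  t=0,i=5
  bits 00100110 = 38

38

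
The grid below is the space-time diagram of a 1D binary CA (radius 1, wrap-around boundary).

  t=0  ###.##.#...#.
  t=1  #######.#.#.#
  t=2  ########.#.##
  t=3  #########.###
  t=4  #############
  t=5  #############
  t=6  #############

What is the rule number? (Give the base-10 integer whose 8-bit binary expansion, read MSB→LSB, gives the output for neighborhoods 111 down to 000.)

250

  ### -> #   bit 7 = 1  t=0,i=1
  ##. -> #   bit 6 = 1  t=0,i=2
  #.# -> #   bit 5 = 1  t=0,i=3
  #.. -> #   bit 4 = 1  t=0,i=8
  .## -> #   bit 3 = 1  t=0,i=0
  .#. -> .   bit 2 = 0  t=0,i=7
  ..# -> #   bit 1 = 1  t=0,i=10
  ... -> .   bit 0 = 0  t=0,i=9
  bits 11111010 = 250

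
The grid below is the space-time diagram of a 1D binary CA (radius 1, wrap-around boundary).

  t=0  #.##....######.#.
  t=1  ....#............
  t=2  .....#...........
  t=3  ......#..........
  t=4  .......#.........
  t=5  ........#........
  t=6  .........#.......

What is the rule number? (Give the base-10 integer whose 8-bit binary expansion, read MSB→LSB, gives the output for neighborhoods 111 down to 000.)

16

  ###|.  b7=0 t=0,i=9
  ##.|.  b6=0 t=0,i=3
  #.#|.  b5=0 t=0,i=1
  #..|#  b4=1 t=0,i=4
  .##|.  b3=0 t=0,i=2
  .#.|.  b2=0 t=0,i=0
  ..#|.  b1=0 t=0,i=7
  ...|.  b0=0 t=0,i=5
  bits 00010000 = 16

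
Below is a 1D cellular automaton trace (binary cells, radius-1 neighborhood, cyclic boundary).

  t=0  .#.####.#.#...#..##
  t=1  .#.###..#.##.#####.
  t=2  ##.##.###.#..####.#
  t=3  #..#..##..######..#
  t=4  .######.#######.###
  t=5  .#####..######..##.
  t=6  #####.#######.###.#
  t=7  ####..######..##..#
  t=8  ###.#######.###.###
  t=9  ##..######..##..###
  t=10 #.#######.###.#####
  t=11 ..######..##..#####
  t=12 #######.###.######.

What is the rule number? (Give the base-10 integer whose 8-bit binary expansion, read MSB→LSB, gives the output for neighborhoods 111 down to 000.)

158

  nb ###: next=#  (t=0,i=4, bit7=1)
  nb ##.: next=.  (t=0,i=6, bit6=0)
  nb #.#: next=.  (t=0,i=0, bit5=0)
  nb #..: next=#  (t=0,i=11, bit4=1)
  nb .##: next=#  (t=0,i=3, bit3=1)
  nb .#.: next=#  (t=0,i=1, bit2=1)
  nb ..#: next=#  (t=0,i=13, bit1=1)
  nb ...: next=.  (t=0,i=12, bit0=0)
  bits 10011110 = 158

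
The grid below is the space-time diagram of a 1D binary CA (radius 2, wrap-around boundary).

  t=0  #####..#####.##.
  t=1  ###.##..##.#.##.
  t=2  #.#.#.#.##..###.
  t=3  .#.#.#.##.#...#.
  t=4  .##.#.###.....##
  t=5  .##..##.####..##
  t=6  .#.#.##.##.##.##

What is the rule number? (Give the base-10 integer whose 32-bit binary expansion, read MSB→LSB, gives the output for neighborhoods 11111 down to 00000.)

  #####|#  b31=1 t=0,i=2
  ####.|.  b30=0 t=0,i=3
  ###.#|#  b29=1 t=0,i=11
  ###..|#  b28=1 t=0,i=4
  ##.##|.  b27=0 t=0,i=12
  ##.#.|.  b26=0 t=1,i=10
  ##..#|#  b25=1 t=0,i=5
  ##...|#  b24=1 t=4,i=9
  #.###|#  b23=1 t=0,i=0
  #.##.|#  b22=1 t=0,i=13
  #.#.#|.  b21=0 t=1,i=11
  #.#..|.  b20=0 t=3,i=10
  #..##|.  b19=0 t=0,i=6
  #..#.|.  b18=0 t=3,i=0
  #...#|.  b17=0 t=3,i=12
  #....|#  b16=1 t=4,i=10
  .####|#  b15=1 t=0,i=1
  .###.|.  b14=0 t=1,i=1
  .##.#|#  b13=1 t=0,i=14
  .##..|.  b12=0 t=1,i=5
  .#.##|#  b11=1 t=1,i=12
  .#.#.|#  b10=1 t=2,i=1
  .#..#|#  b9=1 t=3,i=15
  .#...|.  b8=0 t=3,i=11
  ..###|.  b7=0 t=0,i=7
  ..##.|#  b6=1 t=1,i=8
  ..#.#|#  b5=1 t=3,i=1
  ..#..|#  b4=1 t=3,i=14
  ...##|.  b3=0 t=4,i=13
  ...#.|.  b2=0 t=3,i=13
  ....#|.  b1=0 t=4,i=12
  .....|#  b0=1 t=4,i=11
  bits 10110011110000011010111001110001 = 3015814769

3015814769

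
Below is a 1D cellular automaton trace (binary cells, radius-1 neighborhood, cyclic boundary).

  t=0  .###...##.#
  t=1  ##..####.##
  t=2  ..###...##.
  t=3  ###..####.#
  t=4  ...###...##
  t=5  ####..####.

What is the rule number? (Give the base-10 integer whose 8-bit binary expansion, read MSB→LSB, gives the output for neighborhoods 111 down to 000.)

63

  ### -> .   bit 7 = 0  t=0,i=2
  ##. -> .   bit 6 = 0  t=0,i=3
  #.# -> #   bit 5 = 1  t=0,i=0
  #.. -> #   bit 4 = 1  t=0,i=4
  .## -> #   bit 3 = 1  t=0,i=1
  .#. -> #   bit 2 = 1  t=0,i=10
  ..# -> #   bit 1 = 1  t=0,i=6
  ... -> #   bit 0 = 1  t=0,i=5
  bits 00111111 = 63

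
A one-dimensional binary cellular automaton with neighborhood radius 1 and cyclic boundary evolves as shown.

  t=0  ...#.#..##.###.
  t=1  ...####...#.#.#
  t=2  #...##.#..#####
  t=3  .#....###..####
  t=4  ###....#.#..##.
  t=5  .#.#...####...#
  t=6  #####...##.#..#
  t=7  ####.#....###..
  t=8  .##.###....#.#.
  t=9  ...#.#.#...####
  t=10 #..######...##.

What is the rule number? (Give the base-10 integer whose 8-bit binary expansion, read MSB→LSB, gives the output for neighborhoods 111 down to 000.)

180

  nb ###: next=#  (t=0,i=12, bit7=1)
  nb ##.: next=.  (t=0,i=9, bit6=0)
  nb #.#: next=#  (t=0,i=4, bit5=1)
  nb #..: next=#  (t=0,i=6, bit4=1)
  nb .##: next=.  (t=0,i=8, bit3=0)
  nb .#.: next=#  (t=0,i=3, bit2=1)
  nb ..#: next=.  (t=0,i=2, bit1=0)
  nb ...: next=.  (t=0,i=0, bit0=0)
  bits 10110100 = 180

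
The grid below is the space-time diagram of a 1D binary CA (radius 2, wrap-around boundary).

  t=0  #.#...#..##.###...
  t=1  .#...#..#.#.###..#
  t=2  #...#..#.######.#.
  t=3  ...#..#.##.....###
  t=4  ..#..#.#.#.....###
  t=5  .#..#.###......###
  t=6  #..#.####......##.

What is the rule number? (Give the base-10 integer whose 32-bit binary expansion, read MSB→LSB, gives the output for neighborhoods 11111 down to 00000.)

346848388

  #####|.  b31=0 t=2,i=11
  ####.|.  b30=0 t=2,i=13
  ###.#|.  b29=0 t=2,i=14
  ###..|#  b28=1 t=0,i=14
  ##.##|.  b27=0 t=0,i=11
  ##.#.|#  b26=1 t=2,i=15
  ##..#|.  b25=0 t=1,i=15
  ##...|.  b24=0 t=0,i=15
  #.###|#  b23=1 t=0,i=12
  #.##.|.  b22=0 t=3,i=8
  #.#.#|#  b21=1 t=1,i=10
  #.#..|.  b20=0 t=0,i=2
  #..##|#  b19=1 t=0,i=8
  #..#.|#  b18=1 t=1,i=7
  #...#|.  b17=0 t=0,i=4
  #....|.  b16=0 t=3,i=11
  .####|.  b15=0 t=2,i=10
  .###.|#  b14=1 t=0,i=13
  .##.#|#  b13=1 t=0,i=10
  .##..|#  b12=1 t=3,i=9
  .#.##|#  b11=1 t=1,i=11
  .#.#.|#  b10=1 t=0,i=1
  .#..#|.  b9=0 t=0,i=7
  .#...|.  b8=0 t=0,i=3
  ..###|#  b7=1 t=3,i=15
  ..##.|.  b6=0 t=0,i=9
  ..#.#|.  b5=0 t=0,i=0
  ..#..|.  b4=0 t=0,i=6
  ...##|.  b3=0 t=3,i=14
  ...#.|#  b2=1 t=0,i=5
  ....#|.  b1=0 t=3,i=13
  .....|.  b0=0 t=3,i=12
  bits 00010100101011000111110010000100 = 346848388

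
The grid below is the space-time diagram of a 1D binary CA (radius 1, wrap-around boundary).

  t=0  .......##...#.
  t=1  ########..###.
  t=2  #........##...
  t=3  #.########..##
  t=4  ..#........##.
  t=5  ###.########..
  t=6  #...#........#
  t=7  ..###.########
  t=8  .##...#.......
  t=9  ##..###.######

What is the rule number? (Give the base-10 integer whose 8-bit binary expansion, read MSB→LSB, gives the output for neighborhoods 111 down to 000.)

  nb ###: next=.  (t=1,i=1, bit7=0)
  nb ##.: next=.  (t=0,i=8, bit6=0)
  nb #.#: next=.  (t=1,i=13, bit5=0)
  nb #..: next=.  (t=0,i=9, bit4=0)
  nb .##: next=#  (t=0,i=7, bit3=1)
  nb .#.: next=#  (t=0,i=12, bit2=1)
  nb ..#: next=#  (t=0,i=6, bit1=1)
  nb ...: next=#  (t=0,i=0, bit0=1)
  bits 00001111 = 15

15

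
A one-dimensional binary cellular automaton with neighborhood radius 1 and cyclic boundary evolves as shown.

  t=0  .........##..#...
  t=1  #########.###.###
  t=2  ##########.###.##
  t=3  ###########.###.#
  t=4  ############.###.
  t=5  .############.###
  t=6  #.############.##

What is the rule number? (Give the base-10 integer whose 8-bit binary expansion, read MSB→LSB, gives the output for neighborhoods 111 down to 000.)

243

  [7] ### => #  t=1,i=0
  [6] ##. => #  t=0,i=10
  [5] #.# => #  t=1,i=9
  [4] #.. => #  t=0,i=11
  [3] .## => .  t=0,i=9
  [2] .#. => .  t=0,i=13
  [1] ..# => #  t=0,i=8
  [0] ... => #  t=0,i=0
  bits 11110011 = 243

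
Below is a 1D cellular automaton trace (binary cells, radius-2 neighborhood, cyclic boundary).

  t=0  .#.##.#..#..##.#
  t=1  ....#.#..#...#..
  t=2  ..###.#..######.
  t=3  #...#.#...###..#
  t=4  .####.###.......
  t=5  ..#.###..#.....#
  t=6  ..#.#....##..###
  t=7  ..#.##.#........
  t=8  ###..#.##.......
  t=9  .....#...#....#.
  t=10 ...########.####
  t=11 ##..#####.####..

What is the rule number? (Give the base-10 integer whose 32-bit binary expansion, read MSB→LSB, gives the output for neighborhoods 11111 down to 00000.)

  [31] ##### => #  t=2,i=11
  [30] ####. => .  t=2,i=13
  [29] ###.# => #  t=2,i=4
  [28] ###.. => .  t=2,i=14
  [27] ##.## => #  t=4,i=5
  [26] ##.#. => .  t=0,i=5
  [25] ##..# => .  t=3,i=13
  [24] ##... => #  t=2,i=15
  [23] #.### => #  t=4,i=6
  [22] #.##. => .  t=0,i=3
  [21] #.#.# => .  t=0,i=1
  [20] #.#.. => #  t=0,i=6
  [19] #..## => .  t=0,i=11
  [18] #..#. => .  t=0,i=8
  [17] #...# => #  t=1,i=11
  [16] #.... => .  t=1,i=15
  [15] .#### => #  t=2,i=10
  [14] .###. => .  t=2,i=3
  [13] .##.# => #  t=0,i=4
  [12] .##.. => .  t=3,i=0
  [11] .#.## => .  t=0,i=2
  [10] .#.#. => .  t=0,i=0
  [9] .#..# => .  t=0,i=7
  [8] .#... => #  t=1,i=10
  [7] ..### => .  t=2,i=2
  [6] ..##. => .  t=0,i=12
  [5] ..#.# => #  t=1,i=4
  [4] ..#.. => #  t=0,i=9
  [3] ...## => .  t=2,i=1
  [2] ...#. => #  t=1,i=3
  [1] ....# => #  t=1,i=2
  [0] ..... => .  t=1,i=0
  bits 10101001100100101010000100110110 = 2844959030

2844959030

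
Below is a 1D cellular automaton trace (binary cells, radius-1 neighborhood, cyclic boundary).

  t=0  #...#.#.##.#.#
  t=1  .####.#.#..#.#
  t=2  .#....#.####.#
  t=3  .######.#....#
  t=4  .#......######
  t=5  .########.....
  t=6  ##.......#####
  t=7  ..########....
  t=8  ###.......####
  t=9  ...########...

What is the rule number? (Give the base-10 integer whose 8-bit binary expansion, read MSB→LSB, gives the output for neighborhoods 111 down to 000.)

  nb ###: next=.  (t=1,i=2, bit7=0)
  nb ##.: next=.  (t=0,i=0, bit6=0)
  nb #.#: next=.  (t=0,i=5, bit5=0)
  nb #..: next=#  (t=0,i=1, bit4=1)
  nb .##: next=#  (t=0,i=8, bit3=1)
  nb .#.: next=#  (t=0,i=4, bit2=1)
  nb ..#: next=#  (t=0,i=3, bit1=1)
  nb ...: next=#  (t=0,i=2, bit0=1)
  bits 00011111 = 31

31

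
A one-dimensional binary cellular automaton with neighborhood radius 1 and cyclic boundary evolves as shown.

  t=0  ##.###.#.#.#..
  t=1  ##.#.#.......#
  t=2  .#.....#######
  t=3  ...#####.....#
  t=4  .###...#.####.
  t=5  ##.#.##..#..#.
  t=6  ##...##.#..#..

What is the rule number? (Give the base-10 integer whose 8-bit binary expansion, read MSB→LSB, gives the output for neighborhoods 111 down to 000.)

75

  nb ###: next=.  (t=0,i=4, bit7=0)
  nb ##.: next=#  (t=0,i=1, bit6=1)
  nb #.#: next=.  (t=0,i=2, bit5=0)
  nb #..: next=.  (t=0,i=12, bit4=0)
  nb .##: next=#  (t=0,i=0, bit3=1)
  nb .#.: next=.  (t=0,i=7, bit2=0)
  nb ..#: next=#  (t=0,i=13, bit1=1)
  nb ...: next=#  (t=1,i=7, bit0=1)
  bits 01001011 = 75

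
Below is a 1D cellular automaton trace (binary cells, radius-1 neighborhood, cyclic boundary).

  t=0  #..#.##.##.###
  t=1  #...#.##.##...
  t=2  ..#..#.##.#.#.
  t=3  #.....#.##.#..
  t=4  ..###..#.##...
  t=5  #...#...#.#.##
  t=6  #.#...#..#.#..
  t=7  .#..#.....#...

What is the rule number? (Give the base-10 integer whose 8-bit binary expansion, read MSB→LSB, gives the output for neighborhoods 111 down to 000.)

  [7] ### => .  t=0,i=12
  [6] ##. => #  t=0,i=0
  [5] #.# => #  t=0,i=4
  [4] #.. => .  t=0,i=1
  [3] .## => .  t=0,i=5
  [2] .#. => .  t=0,i=3
  [1] ..# => .  t=0,i=2
  [0] ... => #  t=1,i=2
  bits 01100001 = 97

97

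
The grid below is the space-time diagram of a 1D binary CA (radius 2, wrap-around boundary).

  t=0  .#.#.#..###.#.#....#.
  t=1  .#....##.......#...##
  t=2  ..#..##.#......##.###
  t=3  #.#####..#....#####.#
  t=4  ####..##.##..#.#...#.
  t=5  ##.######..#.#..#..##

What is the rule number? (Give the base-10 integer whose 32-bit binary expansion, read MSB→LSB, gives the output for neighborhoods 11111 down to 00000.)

461941624

  nb #####: next=.  (t=3,i=4, bit31=0)
  nb ####.: next=.  (t=3,i=5, bit30=0)
  nb ###.#: next=.  (t=0,i=10, bit29=0)
  nb ###..: next=#  (t=2,i=20, bit28=1)
  nb ##.##: next=#  (t=2,i=17, bit27=1)
  nb ##.#.: next=.  (t=0,i=11, bit26=0)
  nb ##..#: next=#  (t=2,i=0, bit25=1)
  nb ##...: next=#  (t=1,i=8, bit24=1)
  nb #.###: next=#  (t=2,i=18, bit23=1)
  nb #.##.: next=.  (t=3,i=20, bit22=0)
  nb #.#.#: next=.  (t=0,i=3, bit21=0)
  nb #.#..: next=.  (t=0,i=5, bit20=0)
  nb #..##: next=#  (t=0,i=7, bit19=1)
  nb #..#.: next=.  (t=0,i=0, bit18=0)
  nb #...#: next=.  (t=1,i=17, bit17=0)
  nb #....: next=.  (t=0,i=16, bit16=0)
  nb .####: next=#  (t=3,i=3, bit15=1)
  nb .###.: next=.  (t=0,i=9, bit14=0)
  nb .##.#: next=#  (t=1,i=20, bit13=1)
  nb .##..: next=.  (t=1,i=7, bit12=0)
  nb .#.##: next=#  (t=4,i=20, bit11=1)
  nb .#.#.: next=.  (t=0,i=2, bit10=0)
  nb .#..#: next=#  (t=0,i=6, bit9=1)
  nb .#...: next=#  (t=0,i=15, bit8=1)
  nb ..###: next=.  (t=0,i=8, bit7=0)
  nb ..##.: next=#  (t=1,i=6, bit6=1)
  nb ..#.#: next=#  (t=0,i=1, bit5=1)
  nb ..#..: next=#  (t=0,i=19, bit4=1)
  nb ...##: next=#  (t=1,i=5, bit3=1)
  nb ...#.: next=.  (t=0,i=18, bit2=0)
  nb ....#: next=.  (t=0,i=17, bit1=0)
  nb .....: next=.  (t=1,i=10, bit0=0)
  bits 00011011100010001010101101111000 = 461941624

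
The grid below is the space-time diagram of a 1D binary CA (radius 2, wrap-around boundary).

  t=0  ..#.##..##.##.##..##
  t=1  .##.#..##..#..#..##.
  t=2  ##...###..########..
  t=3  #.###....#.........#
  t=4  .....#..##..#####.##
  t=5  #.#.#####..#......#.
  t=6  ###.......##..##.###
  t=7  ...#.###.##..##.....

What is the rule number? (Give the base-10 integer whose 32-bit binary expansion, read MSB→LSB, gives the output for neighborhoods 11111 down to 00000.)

23987837

  [31] ##### => .  t=2,i=12
  [30] ####. => .  t=2,i=16
  [29] ###.# => .  t=4,i=16
  [28] ###.. => .  t=2,i=7
  [27] ##.## => .  t=0,i=10
  [26] ##.#. => .  t=1,i=3
  [25] ##..# => .  t=0,i=0
  [24] ##... => #  t=2,i=2
  [23] #.### => .  t=3,i=2
  [22] #.##. => #  t=0,i=4
  [21] #.#.# => #  t=5,i=0
  [20] #.#.. => .  t=1,i=4
  [19] #..## => #  t=0,i=7
  [18] #..#. => #  t=0,i=1
  [17] #...# => #  t=2,i=3
  [16] #.... => .  t=3,i=6
  [15] .#### => .  t=2,i=11
  [14] .###. => .  t=2,i=6
  [13] .##.# => .  t=0,i=9
  [12] .##.. => .  t=0,i=5
  [11] .#.## => .  t=0,i=3
  [10] .#.#. => #  t=5,i=1
  [9] .#..# => #  t=1,i=5
  [8] .#... => .  t=3,i=10
  [7] ..### => .  t=2,i=5
  [6] ..##. => #  t=0,i=8
  [5] ..#.# => #  t=0,i=2
  [4] ..#.. => #  t=1,i=11
  [3] ...## => #  t=2,i=4
  [2] ...#. => #  t=3,i=8
  [1] ....# => .  t=3,i=7
  [0] ..... => #  t=3,i=12
  bits 00000001011011100000011001111101 = 23987837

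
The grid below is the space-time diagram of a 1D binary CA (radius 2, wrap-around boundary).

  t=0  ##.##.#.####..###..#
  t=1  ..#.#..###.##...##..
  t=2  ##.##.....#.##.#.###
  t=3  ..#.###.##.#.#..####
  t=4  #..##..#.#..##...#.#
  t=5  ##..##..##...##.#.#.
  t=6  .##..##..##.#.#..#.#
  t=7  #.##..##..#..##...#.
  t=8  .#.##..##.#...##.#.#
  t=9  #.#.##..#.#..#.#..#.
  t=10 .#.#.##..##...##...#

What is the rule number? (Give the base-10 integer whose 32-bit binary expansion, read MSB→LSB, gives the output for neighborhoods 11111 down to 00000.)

2610019358

  ##### -> #   bit 31 = 1  t=2,i=19
  ####. -> .   bit 30 = 0  t=0,i=10
  ###.# -> .   bit 29 = 0  t=0,i=1
  ###.. -> #   bit 28 = 1  t=0,i=11
  ##.## -> #   bit 27 = 1  t=0,i=2
  ##.#. -> .   bit 26 = 0  t=0,i=5
  ##..# -> #   bit 25 = 1  t=0,i=12
  ##... -> #   bit 24 = 1  t=1,i=13
  #.### -> #   bit 23 = 1  t=0,i=8
  #.##. -> .   bit 22 = 0  t=0,i=3
  #.#.# -> .   bit 21 = 0  t=0,i=6
  #.#.. -> #   bit 20 = 1  t=1,i=4
  #..## -> .   bit 19 = 0  t=0,i=13
  #..#. -> .   bit 18 = 0  t=3,i=1
  #...# -> .   bit 17 = 0  t=1,i=14
  #.... -> #   bit 16 = 1  t=1,i=19
  .#### -> #   bit 15 = 1  t=0,i=9
  .###. -> .   bit 14 = 0  t=0,i=0
  .##.# -> #   bit 13 = 1  t=0,i=4
  .##.. -> #   bit 12 = 1  t=1,i=12
  .#.## -> #   bit 11 = 1  t=0,i=7
  .#.#. -> #   bit 10 = 1  t=1,i=3
  .#..# -> .   bit 9 = 0  t=1,i=5
  .#... -> .   bit 8 = 0  t=8,i=11
  ..### -> .   bit 7 = 0  t=0,i=14
  ..##. -> .   bit 6 = 0  t=1,i=16
  ..#.# -> .   bit 5 = 0  t=1,i=2
  ..#.. -> #   bit 4 = 1  t=7,i=10
  ...## -> #   bit 3 = 1  t=1,i=15
  ...#. -> #   bit 2 = 1  t=1,i=1
  ....# -> #   bit 1 = 1  t=1,i=0
  ..... -> .   bit 0 = 0  t=2,i=7
  bits 10011011100100011011110000011110 = 2610019358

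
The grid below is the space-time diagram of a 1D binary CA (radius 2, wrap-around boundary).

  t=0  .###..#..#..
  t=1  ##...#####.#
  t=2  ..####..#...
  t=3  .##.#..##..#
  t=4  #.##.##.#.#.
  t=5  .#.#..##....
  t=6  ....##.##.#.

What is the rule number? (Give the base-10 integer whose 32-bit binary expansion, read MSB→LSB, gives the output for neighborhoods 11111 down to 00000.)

  [31] ##### => .  t=1,i=7
  [30] ####. => #  t=1,i=8
  [29] ###.# => .  t=1,i=9
  [28] ###.. => .  t=0,i=3
  [27] ##.## => .  t=1,i=10
  [26] ##.#. => #  t=3,i=3
  [25] ##..# => .  t=0,i=4
  [24] ##... => #  t=1,i=2
  [23] #.### => .  t=1,i=11
  [22] #.##. => .  t=3,i=1
  [21] #.#.# => .  t=4,i=0
  [20] #.#.. => .  t=3,i=4
  [19] #..## => #  t=3,i=6
  [18] #..#. => #  t=0,i=5
  [17] #...# => #  t=0,i=11
  [16] #.... => .  t=2,i=10
  [15] .#### => .  t=1,i=6
  [14] .###. => .  t=0,i=2
  [13] .##.# => #  t=3,i=2
  [12] .##.. => #  t=3,i=8
  [11] .#.## => #  t=3,i=0
  [10] .#.#. => .  t=4,i=9
  [9] .#..# => #  t=0,i=7
  [8] .#... => .  t=0,i=10
  [7] ..### => #  t=0,i=1
  [6] ..##. => .  t=3,i=7
  [5] ..#.# => .  t=3,i=11
  [4] ..#.. => #  t=0,i=6
  [3] ...## => #  t=0,i=0
  [2] ...#. => .  t=5,i=0
  [1] ....# => .  t=2,i=0
  [0] ..... => #  t=2,i=11
  bits 01000101000011100011101010011001 = 1158560409

1158560409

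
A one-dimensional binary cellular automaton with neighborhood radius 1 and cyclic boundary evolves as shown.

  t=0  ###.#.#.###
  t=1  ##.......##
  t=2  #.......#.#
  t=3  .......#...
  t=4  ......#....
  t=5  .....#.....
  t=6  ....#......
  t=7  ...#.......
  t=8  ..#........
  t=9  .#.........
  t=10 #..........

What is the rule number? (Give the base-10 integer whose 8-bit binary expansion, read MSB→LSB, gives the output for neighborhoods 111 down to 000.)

130

  ###|#  b7=1 t=0,i=0
  ##.|.  b6=0 t=0,i=2
  #.#|.  b5=0 t=0,i=3
  #..|.  b4=0 t=1,i=2
  .##|.  b3=0 t=0,i=8
  .#.|.  b2=0 t=0,i=4
  ..#|#  b1=1 t=1,i=8
  ...|.  b0=0 t=1,i=3
  bits 10000010 = 130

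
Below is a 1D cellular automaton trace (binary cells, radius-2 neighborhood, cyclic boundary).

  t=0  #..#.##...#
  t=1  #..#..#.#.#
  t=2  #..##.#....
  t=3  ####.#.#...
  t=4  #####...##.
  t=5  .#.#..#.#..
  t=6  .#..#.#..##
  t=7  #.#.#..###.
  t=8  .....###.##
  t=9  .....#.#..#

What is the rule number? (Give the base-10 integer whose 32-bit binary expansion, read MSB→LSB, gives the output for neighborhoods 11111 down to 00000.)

  [31] ##### => .  t=4,i=2
  [30] ####. => #  t=3,i=2
  [29] ###.# => #  t=3,i=3
  [28] ###.. => .  t=4,i=4
  [27] ##.## => .  t=4,i=10
  [26] ##.#. => #  t=2,i=5
  [25] ##..# => .  t=0,i=1
  [24] ##... => .  t=0,i=7
  [23] #.### => .  t=4,i=0
  [22] #.##. => .  t=0,i=5
  [21] #.#.# => .  t=1,i=8
  [20] #.#.. => .  t=2,i=6
  [19] #..## => #  t=2,i=2
  [18] #..#. => .  t=0,i=2
  [17] #...# => #  t=0,i=8
  [16] #.... => .  t=2,i=8
  [15] .#### => #  t=3,i=1
  [14] .###. => .  t=7,i=8
  [13] .##.# => .  t=2,i=4
  [12] .##.. => #  t=0,i=0
  [11] .#.## => .  t=0,i=4
  [10] .#.#. => .  t=1,i=7
  [9] .#..# => #  t=1,i=4
  [8] .#... => #  t=2,i=7
  [7] ..### => #  t=3,i=0
  [6] ..##. => #  t=0,i=10
  [5] ..#.# => #  t=0,i=3
  [4] ..#.. => #  t=1,i=3
  [3] ...## => .  t=0,i=9
  [2] ...#. => .  t=2,i=10
  [1] ....# => .  t=2,i=9
  [0] ..... => .  t=8,i=2
  bits 01100100000010101001001111110000 = 1678414832

1678414832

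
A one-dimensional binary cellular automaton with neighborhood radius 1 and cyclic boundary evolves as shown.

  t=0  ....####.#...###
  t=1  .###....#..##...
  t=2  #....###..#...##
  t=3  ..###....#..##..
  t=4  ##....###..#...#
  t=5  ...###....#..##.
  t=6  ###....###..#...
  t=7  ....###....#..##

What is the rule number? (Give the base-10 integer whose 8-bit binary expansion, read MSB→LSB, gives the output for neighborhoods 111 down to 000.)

  [7] ### => .  t=0,i=5
  [6] ##. => .  t=0,i=7
  [5] #.# => #  t=0,i=8
  [4] #.. => .  t=0,i=0
  [3] .## => .  t=0,i=4
  [2] .#. => .  t=0,i=9
  [1] ..# => #  t=0,i=3
  [0] ... => #  t=0,i=1
  bits 00100011 = 35

35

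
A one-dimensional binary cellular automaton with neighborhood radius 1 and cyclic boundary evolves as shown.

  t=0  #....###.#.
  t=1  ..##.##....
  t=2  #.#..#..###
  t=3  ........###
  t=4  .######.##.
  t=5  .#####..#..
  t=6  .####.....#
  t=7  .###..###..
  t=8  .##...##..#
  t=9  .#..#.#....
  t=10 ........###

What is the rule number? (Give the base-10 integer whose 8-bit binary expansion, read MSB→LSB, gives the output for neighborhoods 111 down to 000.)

137

  nb ###: next=#  (t=0,i=6, bit7=1)
  nb ##.: next=.  (t=0,i=7, bit6=0)
  nb #.#: next=.  (t=0,i=8, bit5=0)
  nb #..: next=.  (t=0,i=1, bit4=0)
  nb .##: next=#  (t=0,i=5, bit3=1)
  nb .#.: next=.  (t=0,i=0, bit2=0)
  nb ..#: next=.  (t=0,i=4, bit1=0)
  nb ...: next=#  (t=0,i=2, bit0=1)
  bits 10001001 = 137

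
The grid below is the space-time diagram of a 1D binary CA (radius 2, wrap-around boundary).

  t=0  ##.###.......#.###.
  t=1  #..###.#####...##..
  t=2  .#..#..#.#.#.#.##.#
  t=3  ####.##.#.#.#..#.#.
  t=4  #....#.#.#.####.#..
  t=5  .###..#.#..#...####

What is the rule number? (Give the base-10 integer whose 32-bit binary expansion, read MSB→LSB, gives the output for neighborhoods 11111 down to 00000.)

  ##### -> #   bit 31 = 1  t=1,i=9
  ####. -> .   bit 30 = 0  t=1,i=10
  ###.# -> .   bit 29 = 0  t=0,i=17
  ###.. -> #   bit 28 = 1  t=0,i=5
  ##.## -> .   bit 27 = 0  t=0,i=2
  ##.#. -> #   bit 26 = 1  t=2,i=17
  ##..# -> .   bit 25 = 0  t=1,i=17
  ##... -> .   bit 24 = 0  t=0,i=6
  #.### -> #   bit 23 = 1  t=0,i=3
  #.##. -> #   bit 22 = 1  t=0,i=0
  #.#.# -> .   bit 21 = 0  t=2,i=9
  #.#.. -> #   bit 20 = 1  t=2,i=1
  #..## -> .   bit 19 = 0  t=1,i=2
  #..#. -> #   bit 18 = 1  t=1,i=18
  #...# -> #   bit 17 = 1  t=1,i=13
  #.... -> #   bit 16 = 1  t=0,i=7
  .#### -> .   bit 15 = 0  t=1,i=8
  .###. -> #   bit 14 = 1  t=0,i=4
  .##.# -> .   bit 13 = 0  t=0,i=1
  .##.. -> #   bit 12 = 1  t=1,i=16
  .#.## -> .   bit 11 = 0  t=0,i=14
  .#.#. -> #   bit 10 = 1  t=2,i=0
  .#..# -> #   bit 9 = 1  t=1,i=1
  .#... -> #   bit 8 = 1  t=4,i=1
  ..### -> .   bit 7 = 0  t=1,i=3
  ..##. -> #   bit 6 = 1  t=1,i=15
  ..#.# -> .   bit 5 = 0  t=0,i=13
  ..#.. -> .   bit 4 = 0  t=1,i=0
  ...## -> .   bit 3 = 0  t=1,i=14
  ...#. -> .   bit 2 = 0  t=0,i=12
  ....# -> #   bit 1 = 1  t=0,i=11
  ..... -> #   bit 0 = 1  t=0,i=8
  bits 10010100110101110101011101000011 = 2497140547

2497140547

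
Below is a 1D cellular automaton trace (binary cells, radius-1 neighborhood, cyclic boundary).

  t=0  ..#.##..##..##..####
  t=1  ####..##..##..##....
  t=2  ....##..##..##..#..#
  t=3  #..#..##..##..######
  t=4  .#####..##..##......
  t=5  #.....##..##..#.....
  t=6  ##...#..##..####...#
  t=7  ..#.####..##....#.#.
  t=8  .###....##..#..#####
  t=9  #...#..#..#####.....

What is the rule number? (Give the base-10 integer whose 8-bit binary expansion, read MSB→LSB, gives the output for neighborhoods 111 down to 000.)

54

  nb ###: next=.  (t=0,i=17, bit7=0)
  nb ##.: next=.  (t=0,i=5, bit6=0)
  nb #.#: next=#  (t=0,i=3, bit5=1)
  nb #..: next=#  (t=0,i=0, bit4=1)
  nb .##: next=.  (t=0,i=4, bit3=0)
  nb .#.: next=#  (t=0,i=2, bit2=1)
  nb ..#: next=#  (t=0,i=1, bit1=1)
  nb ...: next=.  (t=1,i=17, bit0=0)
  bits 00110110 = 54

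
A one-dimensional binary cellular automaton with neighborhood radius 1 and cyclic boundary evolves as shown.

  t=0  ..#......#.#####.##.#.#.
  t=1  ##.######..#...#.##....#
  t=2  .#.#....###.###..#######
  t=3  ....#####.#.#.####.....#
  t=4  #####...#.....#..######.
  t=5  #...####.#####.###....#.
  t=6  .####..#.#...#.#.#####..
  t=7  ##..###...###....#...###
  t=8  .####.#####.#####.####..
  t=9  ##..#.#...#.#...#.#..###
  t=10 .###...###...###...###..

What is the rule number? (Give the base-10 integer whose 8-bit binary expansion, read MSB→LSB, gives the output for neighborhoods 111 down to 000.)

  nb ###: next=.  (t=0,i=12, bit7=0)
  nb ##.: next=#  (t=0,i=15, bit6=1)
  nb #.#: next=.  (t=0,i=10, bit5=0)
  nb #..: next=#  (t=0,i=3, bit4=1)
  nb .##: next=#  (t=0,i=11, bit3=1)
  nb .#.: next=.  (t=0,i=2, bit2=0)
  nb ..#: next=#  (t=0,i=1, bit1=1)
  nb ...: next=#  (t=0,i=0, bit0=1)
  bits 01011011 = 91

91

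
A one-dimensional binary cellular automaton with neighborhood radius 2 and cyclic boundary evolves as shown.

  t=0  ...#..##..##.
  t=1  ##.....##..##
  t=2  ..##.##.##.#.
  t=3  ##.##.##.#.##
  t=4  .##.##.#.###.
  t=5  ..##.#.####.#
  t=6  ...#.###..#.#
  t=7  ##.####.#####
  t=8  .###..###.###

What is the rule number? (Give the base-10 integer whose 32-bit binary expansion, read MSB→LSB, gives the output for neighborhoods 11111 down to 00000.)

2880929194

  nb #####: next=#  (t=7,i=10, bit31=1)
  nb ####.: next=.  (t=1,i=0, bit30=0)
  nb ###.#: next=#  (t=3,i=1, bit29=1)
  nb ###..: next=.  (t=1,i=1, bit28=0)
  nb ##.##: next=#  (t=2,i=4, bit27=1)
  nb ##.#.: next=.  (t=2,i=10, bit26=0)
  nb ##..#: next=#  (t=0,i=8, bit25=1)
  nb ##...: next=#  (t=0,i=12, bit24=1)
  nb #.###: next=#  (t=3,i=11, bit23=1)
  nb #.##.: next=.  (t=2,i=5, bit22=0)
  nb #.#.#: next=#  (t=3,i=9, bit21=1)
  nb #.#..: next=#  (t=2,i=11, bit20=1)
  nb #..##: next=.  (t=0,i=5, bit19=0)
  nb #..#.: next=#  (t=6,i=9, bit18=1)
  nb #...#: next=#  (t=2,i=0, bit17=1)
  nb #....: next=#  (t=0,i=0, bit16=1)
  nb .####: next=.  (t=1,i=12, bit15=0)
  nb .###.: next=#  (t=4,i=10, bit14=1)
  nb .##.#: next=#  (t=2,i=3, bit13=1)
  nb .##..: next=#  (t=0,i=7, bit12=1)
  nb .#.##: next=#  (t=3,i=10, bit11=1)
  nb .#.#.: next=#  (t=6,i=11, bit10=1)
  nb .#..#: next=.  (t=0,i=4, bit9=0)
  nb .#...: next=#  (t=2,i=12, bit8=1)
  nb ..###: next=#  (t=1,i=11, bit7=1)
  nb ..##.: next=.  (t=0,i=6, bit6=0)
  nb ..#.#: next=#  (t=6,i=3, bit5=1)
  nb ..#..: next=.  (t=0,i=3, bit4=0)
  nb ...##: next=#  (t=1,i=6, bit3=1)
  nb ...#.: next=.  (t=0,i=2, bit2=0)
  nb ....#: next=#  (t=0,i=1, bit1=1)
  nb .....: next=.  (t=1,i=4, bit0=0)
  bits 10101011101101110111110110101010 = 2880929194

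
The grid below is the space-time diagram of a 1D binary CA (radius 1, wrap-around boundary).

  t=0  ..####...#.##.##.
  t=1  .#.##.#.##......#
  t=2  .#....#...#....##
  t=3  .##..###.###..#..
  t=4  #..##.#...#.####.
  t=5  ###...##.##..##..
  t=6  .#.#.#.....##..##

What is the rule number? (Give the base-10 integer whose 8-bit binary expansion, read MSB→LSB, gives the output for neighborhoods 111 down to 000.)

150

  [7] ### => #  t=0,i=3
  [6] ##. => .  t=0,i=5
  [5] #.# => .  t=0,i=10
  [4] #.. => #  t=0,i=6
  [3] .## => .  t=0,i=2
  [2] .#. => #  t=0,i=9
  [1] ..# => #  t=0,i=1
  [0] ... => .  t=0,i=0
  bits 10010110 = 150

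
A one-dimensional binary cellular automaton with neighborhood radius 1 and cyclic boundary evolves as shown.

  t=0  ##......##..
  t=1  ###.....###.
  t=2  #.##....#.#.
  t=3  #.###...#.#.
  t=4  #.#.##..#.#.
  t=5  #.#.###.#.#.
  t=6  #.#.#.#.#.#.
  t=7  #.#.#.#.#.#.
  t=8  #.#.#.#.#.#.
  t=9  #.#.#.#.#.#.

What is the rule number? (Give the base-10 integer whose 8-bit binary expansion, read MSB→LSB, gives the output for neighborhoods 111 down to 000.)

  nb ###: next=.  (t=1,i=1, bit7=0)
  nb ##.: next=#  (t=0,i=1, bit6=1)
  nb #.#: next=.  (t=1,i=11, bit5=0)
  nb #..: next=#  (t=0,i=2, bit4=1)
  nb .##: next=#  (t=0,i=0, bit3=1)
  nb .#.: next=#  (t=2,i=0, bit2=1)
  nb ..#: next=.  (t=0,i=7, bit1=0)
  nb ...: next=.  (t=0,i=3, bit0=0)
  bits 01011100 = 92

92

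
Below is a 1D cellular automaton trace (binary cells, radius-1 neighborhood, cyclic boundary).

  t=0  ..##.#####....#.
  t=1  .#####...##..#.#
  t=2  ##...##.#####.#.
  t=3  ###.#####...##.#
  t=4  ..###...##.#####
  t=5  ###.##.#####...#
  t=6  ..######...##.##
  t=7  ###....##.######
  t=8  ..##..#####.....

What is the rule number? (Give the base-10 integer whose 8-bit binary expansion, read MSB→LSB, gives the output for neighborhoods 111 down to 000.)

  [7] ### => .  t=0,i=6
  [6] ##. => #  t=0,i=3
  [5] #.# => #  t=0,i=4
  [4] #.. => #  t=0,i=10
  [3] .## => #  t=0,i=2
  [2] .#. => .  t=0,i=14
  [1] ..# => #  t=0,i=1
  [0] ... => .  t=0,i=0
  bits 01111010 = 122

122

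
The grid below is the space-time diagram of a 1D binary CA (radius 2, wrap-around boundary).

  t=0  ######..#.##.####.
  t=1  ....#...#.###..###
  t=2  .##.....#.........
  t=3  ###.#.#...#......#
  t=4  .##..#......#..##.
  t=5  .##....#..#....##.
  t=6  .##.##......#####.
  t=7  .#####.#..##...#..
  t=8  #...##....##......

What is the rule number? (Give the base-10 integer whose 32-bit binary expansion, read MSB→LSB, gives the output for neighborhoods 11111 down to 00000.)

1749103722

  nb #####: next=.  (t=0,i=2, bit31=0)
  nb ####.: next=#  (t=0,i=4, bit30=1)
  nb ###.#: next=#  (t=0,i=16, bit29=1)
  nb ###..: next=.  (t=0,i=5, bit28=0)
  nb ##.##: next=#  (t=0,i=12, bit27=1)
  nb ##.#.: next=.  (t=3,i=3, bit26=0)
  nb ##..#: next=.  (t=0,i=6, bit25=0)
  nb ##...: next=.  (t=1,i=0, bit24=0)
  nb #.###: next=.  (t=0,i=0, bit23=0)
  nb #.##.: next=#  (t=0,i=10, bit22=1)
  nb #.#.#: next=.  (t=3,i=4, bit21=0)
  nb #.#..: next=.  (t=3,i=6, bit20=0)
  nb #..##: next=.  (t=1,i=14, bit19=0)
  nb #..#.: next=.  (t=0,i=7, bit18=0)
  nb #...#: next=.  (t=1,i=6, bit17=0)
  nb #....: next=#  (t=1,i=1, bit16=1)
  nb .####: next=.  (t=0,i=1, bit15=0)
  nb .###.: next=.  (t=1,i=11, bit14=0)
  nb .##.#: next=#  (t=0,i=11, bit13=1)
  nb .##..: next=#  (t=2,i=2, bit12=1)
  nb .#.##: next=.  (t=0,i=9, bit11=0)
  nb .#.#.: next=#  (t=3,i=5, bit10=1)
  nb .#..#: next=.  (t=4,i=13, bit9=0)
  nb .#...: next=.  (t=1,i=5, bit8=0)
  nb ..###: next=.  (t=1,i=15, bit7=0)
  nb ..##.: next=#  (t=2,i=1, bit6=1)
  nb ..#.#: next=#  (t=0,i=8, bit5=1)
  nb ..#..: next=.  (t=1,i=4, bit4=0)
  nb ...##: next=#  (t=2,i=0, bit3=1)
  nb ...#.: next=.  (t=1,i=3, bit2=0)
  nb ....#: next=#  (t=1,i=2, bit1=1)
  nb .....: next=.  (t=2,i=5, bit0=0)
  bits 01101000010000010011010001101010 = 1749103722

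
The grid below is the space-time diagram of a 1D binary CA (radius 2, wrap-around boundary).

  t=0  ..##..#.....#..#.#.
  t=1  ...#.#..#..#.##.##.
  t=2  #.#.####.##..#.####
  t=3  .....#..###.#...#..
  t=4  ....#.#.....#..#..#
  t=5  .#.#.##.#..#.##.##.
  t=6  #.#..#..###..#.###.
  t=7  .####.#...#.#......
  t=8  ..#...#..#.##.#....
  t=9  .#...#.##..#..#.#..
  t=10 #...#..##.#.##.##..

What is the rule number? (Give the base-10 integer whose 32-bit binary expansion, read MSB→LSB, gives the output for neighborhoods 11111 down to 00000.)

  nb #####: next=.  (t=2,i=17, bit31=0)
  nb ####.: next=.  (t=2,i=6, bit30=0)
  nb ###.#: next=.  (t=2,i=0, bit29=0)
  nb ###..: next=#  (t=6,i=10, bit28=1)
  nb ##.##: next=#  (t=1,i=15, bit27=1)
  nb ##.#.: next=.  (t=2,i=1, bit26=0)
  nb ##..#: next=.  (t=0,i=4, bit25=0)
  nb ##...: next=#  (t=1,i=18, bit24=1)
  nb #.###: next=.  (t=2,i=4, bit23=0)
  nb #.##.: next=#  (t=1,i=13, bit22=1)
  nb #.#.#: next=.  (t=2,i=2, bit21=0)
  nb #.#..: next=#  (t=0,i=17, bit20=1)
  nb #..##: next=.  (t=3,i=7, bit19=0)
  nb #..#.: next=#  (t=0,i=5, bit18=1)
  nb #...#: next=.  (t=0,i=0, bit17=0)
  nb #....: next=#  (t=0,i=8, bit16=1)
  nb .####: next=#  (t=2,i=5, bit15=1)
  nb .###.: next=.  (t=3,i=9, bit14=0)
  nb .##.#: next=.  (t=1,i=14, bit13=0)
  nb .##..: next=#  (t=0,i=3, bit12=1)
  nb .#.##: next=.  (t=1,i=12, bit11=0)
  nb .#.#.: next=#  (t=0,i=16, bit10=1)
  nb .#..#: next=#  (t=0,i=13, bit9=1)
  nb .#...: next=.  (t=0,i=7, bit8=0)
  nb ..###: next=.  (t=3,i=8, bit7=0)
  nb ..##.: next=.  (t=0,i=2, bit6=0)
  nb ..#.#: next=.  (t=0,i=15, bit5=0)
  nb ..#..: next=.  (t=0,i=6, bit4=0)
  nb ...##: next=.  (t=0,i=1, bit3=0)
  nb ...#.: next=#  (t=0,i=11, bit2=1)
  nb ....#: next=.  (t=0,i=10, bit1=0)
  nb .....: next=.  (t=0,i=9, bit0=0)
  bits 00011001010101011001011000000100 = 425039364

425039364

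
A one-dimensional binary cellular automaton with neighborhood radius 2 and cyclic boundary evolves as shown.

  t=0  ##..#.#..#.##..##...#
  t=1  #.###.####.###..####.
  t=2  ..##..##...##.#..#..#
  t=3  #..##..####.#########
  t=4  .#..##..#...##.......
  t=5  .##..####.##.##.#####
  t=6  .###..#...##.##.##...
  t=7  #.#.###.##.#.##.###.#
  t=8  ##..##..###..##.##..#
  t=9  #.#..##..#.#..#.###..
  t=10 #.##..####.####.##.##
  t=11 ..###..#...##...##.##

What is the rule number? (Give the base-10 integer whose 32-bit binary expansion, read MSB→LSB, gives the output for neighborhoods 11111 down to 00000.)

131527227

  [31] ##### => .  t=3,i=14
  [30] ####. => .  t=1,i=8
  [29] ###.# => .  t=1,i=4
  [28] ###.. => .  t=0,i=1
  [27] ##.## => .  t=1,i=5
  [26] ##.#. => #  t=1,i=20
  [25] ##..# => #  t=0,i=2
  [24] ##... => #  t=0,i=17
  [23] #.### => #  t=1,i=2
  [22] #.##. => #  t=0,i=11
  [21] #.#.# => .  t=1,i=0
  [20] #.#.. => #  t=0,i=6
  [19] #..## => .  t=0,i=14
  [18] #..#. => #  t=0,i=3
  [17] #...# => #  t=0,i=18
  [16] #.... => .  t=4,i=15
  [15] .#### => #  t=1,i=7
  [14] .###. => #  t=0,i=0
  [13] .##.# => #  t=2,i=12
  [12] .##.. => #  t=0,i=12
  [11] .#.## => .  t=0,i=10
  [10] .#.#. => .  t=0,i=5
  [9] .#..# => #  t=0,i=7
  [8] .#... => .  t=4,i=9
  [7] ..### => .  t=0,i=20
  [6] ..##. => .  t=0,i=15
  [5] ..#.# => #  t=0,i=4
  [4] ..#.. => #  t=2,i=17
  [3] ...## => #  t=0,i=19
  [2] ...#. => .  t=4,i=0
  [1] ....# => #  t=4,i=20
  [0] ..... => #  t=4,i=16
  bits 00000111110101101111001000111011 = 131527227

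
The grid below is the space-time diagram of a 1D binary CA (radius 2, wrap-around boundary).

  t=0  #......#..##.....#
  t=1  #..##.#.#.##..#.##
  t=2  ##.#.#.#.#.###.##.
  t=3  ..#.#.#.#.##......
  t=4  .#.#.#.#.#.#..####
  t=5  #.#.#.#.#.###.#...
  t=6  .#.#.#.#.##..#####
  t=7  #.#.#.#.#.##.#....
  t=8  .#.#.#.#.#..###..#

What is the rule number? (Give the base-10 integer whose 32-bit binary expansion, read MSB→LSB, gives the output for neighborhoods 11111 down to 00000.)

  ##### -> .   bit 31 = 0  t=6,i=15
  ####. -> .   bit 30 = 0  t=4,i=16
  ###.# -> .   bit 29 = 0  t=2,i=13
  ###.. -> #   bit 28 = 1  t=1,i=0
  ##.## -> .   bit 27 = 0  t=2,i=14
  ##.#. -> #   bit 26 = 1  t=1,i=5
  ##..# -> #   bit 25 = 1  t=1,i=1
  ##... -> .   bit 24 = 0  t=0,i=1
  #.### -> #   bit 23 = 1  t=1,i=16
  #.##. -> .   bit 22 = 0  t=1,i=10
  #.#.# -> .   bit 21 = 0  t=1,i=6
  #.#.. -> #   bit 20 = 1  t=4,i=11
  #..## -> .   bit 19 = 0  t=0,i=9
  #..#. -> #   bit 18 = 1  t=1,i=13
  #...# -> #   bit 17 = 1  t=5,i=16
  #.... -> .   bit 16 = 0  t=0,i=2
  .#### -> .   bit 15 = 0  t=4,i=15
  .###. -> .   bit 14 = 0  t=1,i=17
  .##.# -> .   bit 13 = 0  t=1,i=4
  .##.. -> #   bit 12 = 1  t=0,i=0
  .#.## -> #   bit 11 = 1  t=1,i=9
  .#.#. -> #   bit 10 = 1  t=1,i=7
  .#..# -> #   bit 9 = 1  t=0,i=8
  .#... -> #   bit 8 = 1  t=5,i=15
  ..### -> #   bit 7 = 1  t=4,i=14
  ..##. -> #   bit 6 = 1  t=0,i=10
  ..#.# -> .   bit 5 = 0  t=1,i=14
  ..#.. -> .   bit 4 = 0  t=0,i=7
  ...## -> #   bit 3 = 1  t=0,i=16
  ...#. -> #   bit 2 = 1  t=0,i=6
  ....# -> .   bit 1 = 0  t=0,i=5
  ..... -> #   bit 0 = 1  t=0,i=3
  bits 00010110100101100001111111001101 = 378937293

378937293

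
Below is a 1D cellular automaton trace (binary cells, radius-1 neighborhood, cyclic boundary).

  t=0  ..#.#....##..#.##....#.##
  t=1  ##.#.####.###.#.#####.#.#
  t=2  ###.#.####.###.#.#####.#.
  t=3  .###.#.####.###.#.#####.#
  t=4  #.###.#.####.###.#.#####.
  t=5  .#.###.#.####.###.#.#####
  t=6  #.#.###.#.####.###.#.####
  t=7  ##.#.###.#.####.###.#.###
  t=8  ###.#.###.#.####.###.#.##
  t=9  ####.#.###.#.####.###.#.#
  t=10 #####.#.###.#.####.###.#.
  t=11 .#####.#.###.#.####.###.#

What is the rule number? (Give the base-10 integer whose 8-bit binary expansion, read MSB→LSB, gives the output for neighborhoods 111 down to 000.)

243

  ### -> #   bit 7 = 1  t=1,i=0
  ##. -> #   bit 6 = 1  t=0,i=10
  #.# -> #   bit 5 = 1  t=0,i=3
  #.. -> #   bit 4 = 1  t=0,i=0
  .## -> .   bit 3 = 0  t=0,i=9
  .#. -> .   bit 2 = 0  t=0,i=2
  ..# -> #   bit 1 = 1  t=0,i=1
  ... -> #   bit 0 = 1  t=0,i=6
  bits 11110011 = 243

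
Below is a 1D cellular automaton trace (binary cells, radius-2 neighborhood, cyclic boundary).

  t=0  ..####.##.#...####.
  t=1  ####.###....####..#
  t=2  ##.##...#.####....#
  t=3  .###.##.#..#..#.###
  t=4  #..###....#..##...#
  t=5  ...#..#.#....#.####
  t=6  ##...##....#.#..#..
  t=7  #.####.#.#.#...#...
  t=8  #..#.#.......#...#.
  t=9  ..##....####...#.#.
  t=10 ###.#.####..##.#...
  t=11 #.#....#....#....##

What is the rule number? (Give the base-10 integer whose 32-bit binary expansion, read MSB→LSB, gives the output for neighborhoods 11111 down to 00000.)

  #####|#  b31=1 t=1,i=1
  ####.|.  b30=0 t=0,i=4
  ###.#|#  b29=1 t=0,i=5
  ###..|.  b28=0 t=0,i=17
  ##.##|#  b27=1 t=0,i=6
  ##.#.|.  b26=0 t=0,i=9
  ##..#|.  b25=0 t=1,i=16
  ##...|#  b24=1 t=0,i=18
  #.###|.  b23=0 t=1,i=5
  #.##.|#  b22=1 t=0,i=7
  #.#.#|.  b21=0 t=7,i=7
  #.#..|.  b20=0 t=0,i=10
  #..##|.  b19=0 t=1,i=17
  #..#.|#  b18=1 t=3,i=10
  #...#|#  b17=1 t=0,i=0
  #....|.  b16=0 t=1,i=9
  .####|#  b15=1 t=0,i=3
  .###.|.  b14=0 t=1,i=6
  .##.#|.  b13=0 t=0,i=8
  .##..|.  b12=0 t=2,i=4
  .#.##|.  b11=0 t=2,i=9
  .#.#.|.  b10=0 t=5,i=7
  .#..#|.  b9=0 t=3,i=9
  .#...|.  b8=0 t=0,i=11
  ..###|#  b7=1 t=0,i=2
  ..##.|#  b6=1 t=4,i=13
  ..#.#|#  b5=1 t=2,i=8
  ..#..|.  b4=0 t=3,i=11
  ...##|#  b3=1 t=0,i=1
  ...#.|.  b2=0 t=2,i=7
  ....#|#  b1=1 t=1,i=10
  .....|#  b0=1 t=8,i=8
  bits 10101001010001101000000011101011 = 2839970027

2839970027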